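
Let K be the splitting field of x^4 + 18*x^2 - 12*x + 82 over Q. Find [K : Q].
4

The degree of the splitting field over Q equals the order of the Galois group, so first determine the group. The polynomial is an irreducible quartic over Q and its discriminant is 26708224 = 5168^2, a perfect square, so the Galois group is contained in A_4. The resolvent cubic y^3 - 18*y^2 - 328*y + 5760 splits completely over Q, which gives the Klein four-group V_4. The Galois group V_4 (4T2) has order 4, so the splitting field has degree 4 over Q.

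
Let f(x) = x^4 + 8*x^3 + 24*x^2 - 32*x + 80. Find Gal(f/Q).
A_4 (order 12)

The polynomial is an irreducible quartic over Q and its discriminant is 1358954496 = 36864^2, a perfect square, so the Galois group is contained in A_4. The resolvent cubic y^3 - 24*y^2 - 576*y + 1536 is irreducible over Q. An irreducible resolvent with square discriminant gives A_4.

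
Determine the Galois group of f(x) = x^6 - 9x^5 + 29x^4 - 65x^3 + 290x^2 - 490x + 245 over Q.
The polynomial f is an irreducible sextic over Q, so G = Gal(f/Q) is one of the 16 transitive subgroups 6T1, ..., 6T16 of S_6. The discriminant of f is 598116723780625 = 24456425^2, a perfect square, so G is contained in A_6. The transitive groups of degree 6 contained in A_6 are: A_4 (6T4, order 12), S_4 (6T7, order 24), (C_3 x C_3) : C_4 (6T10, order 36), PSL(2,5) (6T12, order 60), A_6 (6T15, order 360). By Dedekind's theorem, for a prime p not dividing disc(f) the degrees of the irreducible factors of f mod p form the cycle type of an element of G. Factoring f modulo the 21 such primes p <= 101 (skipping 5, 7, 29, 61, 79, which divide the discriminant), each new pattern first appears at: mod 2: f = (x^2 + x + 1)(x^4 + x + 1), pattern 4+2; mod 11: f = (x^3 + 7x + 2)(x^3 + 2x^2 + 7), pattern 3+3; mod 19: f = (x + 11)(x + 13)(x^2 + 7x + 3)(x^2 + 17x + 5), pattern 2+2+1+1; mod 101: f = (x + 22)(x + 70)(x + 94)(x^3 + 7x^2 + 53x + 39), pattern 3+1+1+1. No other pattern occurs in this range, so the set of observed cycle types is {4+2, 3+3, 2+2+1+1, 3+1+1+1}. The candidates containing elements of all these cycle types are (C_3 x C_3) : C_4 (6T10) of order 36, A_6 (6T15) of order 360; the others are excluded. The observed types are precisely the cycle types that occur in (C_3 x C_3) : C_4 (6T10) (apart from the identity). Each of the other remaining candidates has further cycle types, and by the Chebotarev density theorem the matching factorization patterns would occur for a proportion of primes equal to their share of the group: A_6 (6T15) additionally contains elements of type 5+1 (144 of its 360 elements, about 40% of primes). None of the 21 primes tested shows any such pattern (for each of these groups the chance of that is below 10^-4), which rules them out. Hence G = (C_3 x C_3) : C_4 (6T10), of order 36.

6T10: (C_3 x C_3) : C_4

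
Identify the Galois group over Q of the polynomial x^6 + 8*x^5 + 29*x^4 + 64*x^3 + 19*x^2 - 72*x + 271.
(C_3 x C_3) : C_4, the transitive group 6T10 of order 36

The polynomial f is an irreducible sextic over Q, so G = Gal(f/Q) is one of the 16 transitive subgroups 6T1, ..., 6T16 of S_6. The discriminant of f is 564385546240000 = 23756800^2, a perfect square, so G is contained in A_6. The transitive groups of degree 6 contained in A_6 are: A_4 (6T4, order 12), S_4 (6T7, order 24), (C_3 x C_3) : C_4 (6T10, order 36), PSL(2,5) (6T12, order 60), A_6 (6T15, order 360). By Dedekind's theorem, for a prime p not dividing disc(f) the degrees of the irreducible factors of f mod p form the cycle type of an element of G. Factoring f modulo the 19 such primes p <= 79 (skipping 2, 5, 29, which divide the discriminant), each new pattern first appears at: mod 3: f = (x^2 + 2x + 2)(x^4 + x + 2), pattern 4+2; mod 11: f = (x^3 + 7x + 1)(x^3 + 8x^2 + 7), pattern 3+3; mod 19: f = (x + 4)(x + 6)(x^2 + 7x + 2)(x^2 + 10x + 10), pattern 2+2+1+1; mod 61: f = (x + 10)(x + 24)(x + 57)(x^3 + 39x^2 + 36x + 36), pattern 3+1+1+1. No other pattern occurs in this range, so the set of observed cycle types is {4+2, 3+3, 2+2+1+1, 3+1+1+1}. The candidates containing elements of all these cycle types are (C_3 x C_3) : C_4 (6T10) of order 36, A_6 (6T15) of order 360; the others are excluded. The observed types are precisely the cycle types that occur in (C_3 x C_3) : C_4 (6T10) (apart from the identity). Each of the other remaining candidates has further cycle types, and by the Chebotarev density theorem the matching factorization patterns would occur for a proportion of primes equal to their share of the group: A_6 (6T15) additionally contains elements of type 5+1 (144 of its 360 elements, about 40% of primes). None of the 19 primes tested shows any such pattern (for each of these groups the chance of that is below 10^-4), which rules them out. Hence G = (C_3 x C_3) : C_4 (6T10), of order 36.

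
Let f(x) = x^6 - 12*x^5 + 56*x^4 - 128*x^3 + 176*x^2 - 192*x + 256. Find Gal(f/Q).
The polynomial f is an irreducible sextic over Q, so G = Gal(f/Q) is one of the 16 transitive subgroups 6T1, ..., 6T16 of S_6. The discriminant of f is -5497558138880000, which is not a perfect square, so G is not contained in A_6. The transitive groups of degree 6 not contained in A_6 are: C_6 (6T1, order 6), S_3 (6T2, order 6), D_6 (6T3, order 12), C_3 x S_3 (6T5, order 18), A_4 x C_2 (6T6, order 24), S_4 (6T8, order 24), S_3 x S_3 (6T9, order 36), S_4 x C_2 (6T11, order 48), (S_3 x S_3) : C_2 (6T13, order 72), PGL(2,5) (6T14, order 120), S_6 (6T16, order 720). By Dedekind's theorem, for a prime p not dividing disc(f) the degrees of the irreducible factors of f mod p form the cycle type of an element of G. Factoring f modulo the 22 such primes p <= 89 (skipping 2, 5, which divide the discriminant), each new pattern first appears at: mod 3: f = (x^3 + x^2 + 2x + 1)(x^3 + 2x^2 + x + 1), pattern 3+3; mod 7: f = (x^2 + x + 4)(x^2 + 3x + 5)(x^2 + 5x + 3), pattern 2+2+2; mod 13: f = (x + 3)(x + 6)(x^4 + 5x^3 + 6x^2 + x + 7), pattern 4+1+1; mod 43: f = (x + 17)(x + 22)(x^2 + 39x + 1)(x^2 + 39x + 20), pattern 2+2+1+1. No other pattern occurs in this range, so the set of observed cycle types is {3+3, 2+2+2, 4+1+1, 2+2+1+1}. The candidates containing elements of all these cycle types are S_4 (6T8) of order 24, S_4 x C_2 (6T11) of order 48, PGL(2,5) (6T14) of order 120, S_6 (6T16) of order 720; the others are excluded. The observed types are precisely the cycle types that occur in S_4 (6T8) (apart from the identity). Each of the other remaining candidates has further cycle types, and by the Chebotarev density theorem the matching factorization patterns would occur for a proportion of primes equal to their share of the group: S_4 x C_2 (6T11) additionally contains elements of type 6, 4+2, 2+1+1+1+1 (17 of its 48 elements, about 35% of primes); PGL(2,5) (6T14) additionally contains elements of type 6, 5+1 (44 of its 120 elements, about 37% of primes); S_6 (6T16) additionally contains elements of type 6, 5+1, 4+2, 3+2+1, 3+1+1+1, 2+1+1+1+1 (529 of its 720 elements, about 73% of primes). None of the 22 primes tested shows any such pattern (for each of these groups the chance of that is below 10^-4), which rules them out. Hence G = S_4 (6T8), of order 24.

S_4, S_4(6c), the S_4-action on 6 points not in A_6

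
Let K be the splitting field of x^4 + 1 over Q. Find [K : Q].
The degree of the splitting field over Q equals the order of the Galois group, so first determine the group. The polynomial is an irreducible quartic over Q and its discriminant is 256 = 16^2, a perfect square, so the Galois group is contained in A_4. The resolvent cubic y^3 - 4*y splits completely over Q, which gives the Klein four-group V_4. The Galois group V_4 (4T2) has order 4, so the splitting field has degree 4 over Q.

4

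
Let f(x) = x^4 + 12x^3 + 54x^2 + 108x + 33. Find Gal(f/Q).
The polynomial is an irreducible quartic over Q and its discriminant is -28311552, which is not a perfect square, so the Galois group is not contained in A_4. The resolvent cubic y^3 - 54*y^2 + 1164*y - 9288 has exactly one rational root, so the Galois group is C_4 or D_4. The quartic remains irreducible over Q(sqrt(disc)), so the group is D_4.

D_4, the dihedral group of order 8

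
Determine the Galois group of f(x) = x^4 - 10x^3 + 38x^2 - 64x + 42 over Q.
A_4

The polynomial is an irreducible quartic over Q and its discriminant is 3136 = 56^2, a perfect square, so the Galois group is contained in A_4. The resolvent cubic y^3 - 38*y^2 + 472*y - 1912 is irreducible over Q. An irreducible resolvent with square discriminant gives A_4.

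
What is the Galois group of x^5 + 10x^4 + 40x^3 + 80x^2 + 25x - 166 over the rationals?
A_5, the alternating group on 5 letters

The polynomial f is an irreducible quintic over Q, so G = Gal(f/Q) is a transitive subgroup of S_5: one of C_5 (5T1, order 5), D_5 (5T2, order 10), F_20 (5T3, order 20), A_5 (5T4, order 60) or S_5 (5T5, order 120). The discriminant of f is 58564000000 = 242000^2, a perfect square, so G is contained in A_5. The transitive groups of degree 5 contained in A_5 are: C_5 (5T1, order 5), D_5 (5T2, order 10), A_5 (5T4, order 60). By Dedekind's theorem, for a prime p not dividing disc(f) the degrees of the irreducible factors of f mod p form the cycle type of an element of G. Factoring f modulo the 3 such primes p <= 13 (skipping 2, 5, 11, which divide the discriminant), each new pattern first appears at: mod 3: f = (x^5 + x^4 + x^3 + 2x^2 + x + 2), pattern 5; mod 13: f = (x + 7)(x + 9)(x^3 + 7x^2 + 8x + 5), pattern 3+1+1. No other pattern occurs in this range, so the set of observed cycle types is {5, 3+1+1}. Among the candidates above, the only group containing elements of all these cycle types is A_5 (5T4) — each of C_5 (5T1), D_5 (5T2) lacks at least one of them. Hence G = A_5 (5T4), of order 60.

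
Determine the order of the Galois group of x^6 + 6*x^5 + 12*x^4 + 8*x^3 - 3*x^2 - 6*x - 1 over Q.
The degree of the splitting field over Q equals the order of the Galois group, so first determine the group. The polynomial f is an irreducible sextic over Q, so G = Gal(f/Q) is one of the 16 transitive subgroups 6T1, ..., 6T16 of S_6. The discriminant of f is -419904, which is not a perfect square, so G is not contained in A_6. The transitive groups of degree 6 not contained in A_6 are: C_6 (6T1, order 6), S_3 (6T2, order 6), D_6 (6T3, order 12), C_3 x S_3 (6T5, order 18), A_4 x C_2 (6T6, order 24), S_4 (6T8, order 24), S_3 x S_3 (6T9, order 36), S_4 x C_2 (6T11, order 48), (S_3 x S_3) : C_2 (6T13, order 72), PGL(2,5) (6T14, order 120), S_6 (6T16, order 720). By Dedekind's theorem, for a prime p not dividing disc(f) the degrees of the irreducible factors of f mod p form the cycle type of an element of G. Factoring f modulo the 33 such primes p <= 149 (skipping 2, 3, which divide the discriminant), each new pattern first appears at: mod 5: f = (x^3 + 2x^2 + 1)(x^3 + 4x^2 + 4x + 4), pattern 3+3; mod 7: f = (x^6 + 6x^5 + 5x^4 + x^3 + 4x^2 + x + 6), pattern 6; mod 17: f = (x + 3)(x + 16)(x^2 + 2x + 7)(x^2 + 2x + 13), pattern 2+2+1+1; mod 19: f = (x + 7)(x + 8)(x + 13)(x + 14)(x^2 + 2x + 7), pattern 2+1+1+1+1; mod 71: f = (x^2 + 2x + 41)(x^2 + 2x + 46)(x^2 + 2x + 55), pattern 2+2+2. No other pattern occurs in this range, so the set of observed cycle types is {3+3, 6, 2+2+1+1, 2+1+1+1+1, 2+2+2}. The candidates containing elements of all these cycle types are A_4 x C_2 (6T6) of order 24, S_4 x C_2 (6T11) of order 48, (S_3 x S_3) : C_2 (6T13) of order 72, S_6 (6T16) of order 720; the others are excluded. The observed types are precisely the cycle types that occur in A_4 x C_2 (6T6) (apart from the identity). Each of the other remaining candidates has further cycle types, and by the Chebotarev density theorem the matching factorization patterns would occur for a proportion of primes equal to their share of the group: S_4 x C_2 (6T11) additionally contains elements of type 4+2, 4+1+1 (12 of its 48 elements, about 25% of primes); (S_3 x S_3) : C_2 (6T13) additionally contains elements of type 4+2, 3+2+1, 3+1+1+1 (34 of its 72 elements, about 47% of primes); S_6 (6T16) additionally contains elements of type 5+1, 4+2, 4+1+1, 3+2+1, 3+1+1+1 (484 of its 720 elements, about 67% of primes). None of the 33 primes tested shows any such pattern (for each of these groups the chance of that is below 10^-4), which rules them out. Hence G = A_4 x C_2 (6T6), of order 24. The Galois group A_4 x C_2 (6T6) has order 24, so the splitting field has degree 24 over Q.

24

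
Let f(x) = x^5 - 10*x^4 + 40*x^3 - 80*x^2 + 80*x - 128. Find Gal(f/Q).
F_20 (order 20)

The polynomial f is an irreducible quintic over Q, so G = Gal(f/Q) is a transitive subgroup of S_5: one of C_5 (5T1, order 5), D_5 (5T2, order 10), F_20 (5T3, order 20), A_5 (5T4, order 60) or S_5 (5T5, order 120). The discriminant of f is 265420800000, which is not a perfect square, so G is not contained in A_5. The transitive groups of degree 5 not contained in A_5 are: F_20 (5T3, order 20), S_5 (5T5, order 120). By Dedekind's theorem, for a prime p not dividing disc(f) the degrees of the irreducible factors of f mod p form the cycle type of an element of G. Factoring f modulo the 18 such primes p <= 73 (skipping 2, 3, 5, which divide the discriminant), each new pattern first appears at: mod 7: f = (x + 2)(x^4 + 2x^3 + x^2 + 2x + 6), pattern 4+1; mod 11: f = (x^5 + x^4 + 7x^3 + 8x^2 + 3x + 4), pattern 5; mod 19: f = (x + 16)(x^2 + x + 14)(x^2 + 11x + 13), pattern 2+2+1; mod 41: f = (x + 4)(x + 12)(x + 15)(x + 17)(x + 24), pattern 1+1+1+1+1. No other pattern occurs in this range, so the set of observed cycle types is {4+1, 5, 2+2+1, 1+1+1+1+1}. The candidates containing elements of all these cycle types are F_20 (5T3) of order 20, S_5 (5T5) of order 120; the others are excluded. The observed types are precisely the cycle types that occur in F_20 (5T3). Each of the other remaining candidates has further cycle types, and by the Chebotarev density theorem the matching factorization patterns would occur for a proportion of primes equal to their share of the group: S_5 (5T5) additionally contains elements of type 3+2, 3+1+1, 2+1+1+1 (50 of its 120 elements, about 42% of primes). None of the 18 primes tested shows any such pattern (for each of these groups the chance of that is below 10^-4), which rules them out. Hence G = F_20 (5T3), of order 20.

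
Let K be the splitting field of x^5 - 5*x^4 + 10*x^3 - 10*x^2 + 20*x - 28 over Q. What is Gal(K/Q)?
The polynomial f is an irreducible quintic over Q, so G = Gal(f/Q) is a transitive subgroup of S_5: one of C_5 (5T1, order 5), D_5 (5T2, order 10), F_20 (5T3, order 20), A_5 (5T4, order 60) or S_5 (5T5, order 120). The discriminant of f is 259200000, which is not a perfect square, so G is not contained in A_5. The transitive groups of degree 5 not contained in A_5 are: F_20 (5T3, order 20), S_5 (5T5, order 120). By Dedekind's theorem, for a prime p not dividing disc(f) the degrees of the irreducible factors of f mod p form the cycle type of an element of G. Factoring f modulo the 18 such primes p <= 73 (skipping 2, 3, 5, which divide the discriminant), each new pattern first appears at: mod 7: f = (x)(x^4 + 2x^3 + 3x^2 + 4x + 6), pattern 4+1; mod 11: f = (x + 4)(x^2 + 6x + 2)(x^2 + 7x + 2), pattern 2+2+1; mod 19: f = (x^5 + 14x^4 + 10x^3 + 9x^2 + x + 10), pattern 5. No other pattern occurs in this range, so the set of observed cycle types is {4+1, 2+2+1, 5}. The candidates containing elements of all these cycle types are F_20 (5T3) of order 20, S_5 (5T5) of order 120; the others are excluded. The observed types are precisely the cycle types that occur in F_20 (5T3) (apart from the identity). Each of the other remaining candidates has further cycle types, and by the Chebotarev density theorem the matching factorization patterns would occur for a proportion of primes equal to their share of the group: S_5 (5T5) additionally contains elements of type 3+2, 3+1+1, 2+1+1+1 (50 of its 120 elements, about 42% of primes). None of the 18 primes tested shows any such pattern (for each of these groups the chance of that is below 10^-4), which rules them out. Hence G = F_20 (5T3), of order 20.

F_20 (also written F20)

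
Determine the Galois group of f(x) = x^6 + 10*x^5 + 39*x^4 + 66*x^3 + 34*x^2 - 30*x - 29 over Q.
A_4

The polynomial f is an irreducible sextic over Q, so G = Gal(f/Q) is one of the 16 transitive subgroups 6T1, ..., 6T16 of S_6. The discriminant of f is 13191900736 = 114856^2, a perfect square, so G is contained in A_6. The transitive groups of degree 6 contained in A_6 are: A_4 (6T4, order 12), S_4 (6T7, order 24), (C_3 x C_3) : C_4 (6T10, order 36), PSL(2,5) (6T12, order 60), A_6 (6T15, order 360). By Dedekind's theorem, for a prime p not dividing disc(f) the degrees of the irreducible factors of f mod p form the cycle type of an element of G. Factoring f modulo the 33 such primes p <= 149 (skipping 2, 7, which divide the discriminant), each new pattern first appears at: mod 3: f = (x^3 + 2x + 2)(x^3 + x^2 + x + 2), pattern 3+3; mod 13: f = (x + 8)(x + 12)(x^2 + 5x + 11)(x^2 + 11x + 12), pattern 2+2+1+1. No other pattern occurs in this range, so the set of observed cycle types is {3+3, 2+2+1+1}. The candidates containing elements of all these cycle types are A_4 (6T4) of order 12, S_4 (6T7) of order 24, (C_3 x C_3) : C_4 (6T10) of order 36, PSL(2,5) (6T12) of order 60, A_6 (6T15) of order 360; the others are excluded. The observed types are precisely the cycle types that occur in A_4 (6T4) (apart from the identity). Each of the other remaining candidates has further cycle types, and by the Chebotarev density theorem the matching factorization patterns would occur for a proportion of primes equal to their share of the group: S_4 (6T7) additionally contains elements of type 4+2 (6 of its 24 elements, about 25% of primes); (C_3 x C_3) : C_4 (6T10) additionally contains elements of type 4+2, 3+1+1+1 (22 of its 36 elements, about 61% of primes); PSL(2,5) (6T12) additionally contains elements of type 5+1 (24 of its 60 elements, about 40% of primes); A_6 (6T15) additionally contains elements of type 5+1, 4+2, 3+1+1+1 (274 of its 360 elements, about 76% of primes). None of the 33 primes tested shows any such pattern (for each of these groups the chance of that is below 10^-4), which rules them out. Hence G = A_4 (6T4), of order 12.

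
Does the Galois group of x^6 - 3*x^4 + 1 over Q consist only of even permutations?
No

The polynomial is irreducible of degree 6 over Q. Its discriminant is -419904, which is not a perfect square. A Galois group lies in the alternating group exactly when the discriminant is a square in Q, so the Galois group (A_4 x C_2) is not contained in A_6.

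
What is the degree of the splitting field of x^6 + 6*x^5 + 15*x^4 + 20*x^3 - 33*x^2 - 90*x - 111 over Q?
The degree of the splitting field over Q equals the order of the Galois group, so first determine the group. The polynomial f is an irreducible sextic over Q, so G = Gal(f/Q) is one of the 16 transitive subgroups 6T1, ..., 6T16 of S_6. The discriminant of f is 450868486864896 = 21233664^2, a perfect square, so G is contained in A_6. The transitive groups of degree 6 contained in A_6 are: A_4 (6T4, order 12), S_4 (6T7, order 24), (C_3 x C_3) : C_4 (6T10, order 36), PSL(2,5) (6T12, order 60), A_6 (6T15, order 360). By Dedekind's theorem, for a prime p not dividing disc(f) the degrees of the irreducible factors of f mod p form the cycle type of an element of G. Factoring f modulo the 33 such primes p <= 149 (skipping 2, 3, which divide the discriminant), each new pattern first appears at: mod 5: f = (x^3 + 4x + 3)(x^3 + x^2 + x + 3), pattern 3+3; mod 17: f = (x + 5)(x + 14)(x^2 + 2x + 6)(x^2 + 2x + 12), pattern 2+2+1+1; mod 71: f = (x + 8)(x + 9)(x + 11)(x + 62)(x + 64)(x + 65), pattern 1+1+1+1+1+1. No other pattern occurs in this range, so the set of observed cycle types is {3+3, 2+2+1+1, 1+1+1+1+1+1}. The candidates containing elements of all these cycle types are A_4 (6T4) of order 12, S_4 (6T7) of order 24, (C_3 x C_3) : C_4 (6T10) of order 36, PSL(2,5) (6T12) of order 60, A_6 (6T15) of order 360; the others are excluded. The observed types are precisely the cycle types that occur in A_4 (6T4). Each of the other remaining candidates has further cycle types, and by the Chebotarev density theorem the matching factorization patterns would occur for a proportion of primes equal to their share of the group: S_4 (6T7) additionally contains elements of type 4+2 (6 of its 24 elements, about 25% of primes); (C_3 x C_3) : C_4 (6T10) additionally contains elements of type 4+2, 3+1+1+1 (22 of its 36 elements, about 61% of primes); PSL(2,5) (6T12) additionally contains elements of type 5+1 (24 of its 60 elements, about 40% of primes); A_6 (6T15) additionally contains elements of type 5+1, 4+2, 3+1+1+1 (274 of its 360 elements, about 76% of primes). None of the 33 primes tested shows any such pattern (for each of these groups the chance of that is below 10^-4), which rules them out. Hence G = A_4 (6T4), of order 12. The Galois group A_4 (6T4) has order 12, so the splitting field has degree 12 over Q.

12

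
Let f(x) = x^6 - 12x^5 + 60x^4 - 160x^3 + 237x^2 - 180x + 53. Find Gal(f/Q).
A_4 x C_2

The polynomial f is an irreducible sextic over Q, so G = Gal(f/Q) is one of the 16 transitive subgroups 6T1, ..., 6T16 of S_6. The discriminant of f is -419904, which is not a perfect square, so G is not contained in A_6. The transitive groups of degree 6 not contained in A_6 are: C_6 (6T1, order 6), S_3 (6T2, order 6), D_6 (6T3, order 12), C_3 x S_3 (6T5, order 18), A_4 x C_2 (6T6, order 24), S_4 (6T8, order 24), S_3 x S_3 (6T9, order 36), S_4 x C_2 (6T11, order 48), (S_3 x S_3) : C_2 (6T13, order 72), PGL(2,5) (6T14, order 120), S_6 (6T16, order 720). By Dedekind's theorem, for a prime p not dividing disc(f) the degrees of the irreducible factors of f mod p form the cycle type of an element of G. Factoring f modulo the 33 such primes p <= 149 (skipping 2, 3, which divide the discriminant), each new pattern first appears at: mod 5: f = (x^3 + x^2 + x + 4)(x^3 + 2x^2 + 2x + 2), pattern 3+3; mod 7: f = (x^6 + 2x^5 + 4x^4 + x^3 + 6x^2 + 2x + 4), pattern 6; mod 17: f = (x + 6)(x + 7)(x^2 + 13x + 7)(x^2 + 13x + 14), pattern 2+2+1+1; mod 19: f = (x + 1)(x + 6)(x + 9)(x + 14)(x^2 + 15x + 1), pattern 2+1+1+1+1; mod 71: f = (x^2 + 67x + 20)(x^2 + 67x + 29)(x^2 + 67x + 34), pattern 2+2+2. No other pattern occurs in this range, so the set of observed cycle types is {3+3, 6, 2+2+1+1, 2+1+1+1+1, 2+2+2}. The candidates containing elements of all these cycle types are A_4 x C_2 (6T6) of order 24, S_4 x C_2 (6T11) of order 48, (S_3 x S_3) : C_2 (6T13) of order 72, S_6 (6T16) of order 720; the others are excluded. The observed types are precisely the cycle types that occur in A_4 x C_2 (6T6) (apart from the identity). Each of the other remaining candidates has further cycle types, and by the Chebotarev density theorem the matching factorization patterns would occur for a proportion of primes equal to their share of the group: S_4 x C_2 (6T11) additionally contains elements of type 4+2, 4+1+1 (12 of its 48 elements, about 25% of primes); (S_3 x S_3) : C_2 (6T13) additionally contains elements of type 4+2, 3+2+1, 3+1+1+1 (34 of its 72 elements, about 47% of primes); S_6 (6T16) additionally contains elements of type 5+1, 4+2, 4+1+1, 3+2+1, 3+1+1+1 (484 of its 720 elements, about 67% of primes). None of the 33 primes tested shows any such pattern (for each of these groups the chance of that is below 10^-4), which rules them out. Hence G = A_4 x C_2 (6T6), of order 24.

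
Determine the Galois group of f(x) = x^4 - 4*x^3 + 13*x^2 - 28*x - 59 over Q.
S_4, the symmetric group on 4 letters

The polynomial is an irreducible quartic over Q and its discriminant is -165185968, which is not a perfect square, so the Galois group is not contained in A_4. The resolvent cubic y^3 - 13*y^2 + 348*y - 2908 is irreducible over Q. An irreducible resolvent with non-square discriminant gives S_4.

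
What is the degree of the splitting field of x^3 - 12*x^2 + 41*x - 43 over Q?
3

The degree of the splitting field over Q equals the order of the Galois group, so first determine the group. The polynomial is an irreducible cubic over Q and its discriminant is 49 = 7^2, a perfect square. For an irreducible cubic, a square discriminant forces the Galois group to be A_3, the cyclic group of order 3. The Galois group C_3 (3T1) has order 3, so the splitting field has degree 3 over Q.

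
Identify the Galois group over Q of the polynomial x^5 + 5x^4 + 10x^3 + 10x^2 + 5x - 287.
5T3: F_20

The polynomial f is an irreducible quintic over Q, so G = Gal(f/Q) is a transitive subgroup of S_5: one of C_5 (5T1, order 5), D_5 (5T2, order 10), F_20 (5T3, order 20), A_5 (5T4, order 60) or S_5 (5T5, order 120). The discriminant of f is 21499084800000, which is not a perfect square, so G is not contained in A_5. The transitive groups of degree 5 not contained in A_5 are: F_20 (5T3, order 20), S_5 (5T5, order 120). By Dedekind's theorem, for a prime p not dividing disc(f) the degrees of the irreducible factors of f mod p form the cycle type of an element of G. Factoring f modulo the 18 such primes p <= 73 (skipping 2, 3, 5, which divide the discriminant), each new pattern first appears at: mod 7: f = (x)(x^4 + 5x^3 + 3x^2 + 3x + 5), pattern 4+1; mod 11: f = (x^5 + 5x^4 + 10x^3 + 10x^2 + 5x + 10), pattern 5; mod 19: f = (x + 10)(x^2 + 4)(x^2 + 14x + 18), pattern 2+2+1; mod 41: f = (x)(x + 5)(x + 24)(x + 26)(x + 32), pattern 1+1+1+1+1. No other pattern occurs in this range, so the set of observed cycle types is {4+1, 5, 2+2+1, 1+1+1+1+1}. The candidates containing elements of all these cycle types are F_20 (5T3) of order 20, S_5 (5T5) of order 120; the others are excluded. The observed types are precisely the cycle types that occur in F_20 (5T3). Each of the other remaining candidates has further cycle types, and by the Chebotarev density theorem the matching factorization patterns would occur for a proportion of primes equal to their share of the group: S_5 (5T5) additionally contains elements of type 3+2, 3+1+1, 2+1+1+1 (50 of its 120 elements, about 42% of primes). None of the 18 primes tested shows any such pattern (for each of these groups the chance of that is below 10^-4), which rules them out. Hence G = F_20 (5T3), of order 20.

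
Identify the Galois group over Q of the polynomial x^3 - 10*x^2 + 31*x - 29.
The polynomial is an irreducible cubic over Q and its discriminant is 49 = 7^2, a perfect square. For an irreducible cubic, a square discriminant forces the Galois group to be A_3, the cyclic group of order 3.

C_3 (also written C3)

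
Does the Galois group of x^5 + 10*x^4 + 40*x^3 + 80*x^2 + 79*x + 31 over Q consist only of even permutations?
The polynomial is irreducible of degree 5 over Q. Its discriminant is 2869, which is not a perfect square. A Galois group lies in the alternating group exactly when the discriminant is a square in Q, so the Galois group (S_5) is not contained in A_5.

No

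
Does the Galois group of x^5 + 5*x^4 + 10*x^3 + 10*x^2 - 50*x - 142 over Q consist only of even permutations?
The polynomial is irreducible of degree 5 over Q. Its discriminant is 58564000000 = 242000^2, a perfect square. A Galois group lies in the alternating group exactly when the discriminant is a square in Q, so the Galois group (A_5) is contained in A_5.

Yes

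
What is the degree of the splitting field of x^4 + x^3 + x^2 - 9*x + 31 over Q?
The degree of the splitting field over Q equals the order of the Galois group, so first determine the group. The polynomial is an irreducible quartic over Q and its discriminant is 9453125, which is not a perfect square, so the Galois group is not contained in A_4. The resolvent cubic y^3 - y^2 - 133*y + 12 has exactly one rational root, so the Galois group is C_4 or D_4. The quartic becomes reducible over Q(sqrt(disc)), so the group is C_4. The Galois group C_4 (4T1) has order 4, so the splitting field has degree 4 over Q.

4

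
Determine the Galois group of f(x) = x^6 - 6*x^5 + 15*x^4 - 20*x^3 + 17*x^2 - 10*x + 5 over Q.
The polynomial f is an irreducible sextic over Q, so G = Gal(f/Q) is one of the 16 transitive subgroups 6T1, ..., 6T16 of S_6. The discriminant of f is -2508800, which is not a perfect square, so G is not contained in A_6. The transitive groups of degree 6 not contained in A_6 are: C_6 (6T1, order 6), S_3 (6T2, order 6), D_6 (6T3, order 12), C_3 x S_3 (6T5, order 18), A_4 x C_2 (6T6, order 24), S_4 (6T8, order 24), S_3 x S_3 (6T9, order 36), S_4 x C_2 (6T11, order 48), (S_3 x S_3) : C_2 (6T13, order 72), PGL(2,5) (6T14, order 120), S_6 (6T16, order 720). By Dedekind's theorem, for a prime p not dividing disc(f) the degrees of the irreducible factors of f mod p form the cycle type of an element of G. Factoring f modulo the 17 such primes p <= 71 (skipping 2, 5, 7, which divide the discriminant), each new pattern first appears at: mod 3: f = (x^3 + x^2 + 2)(x^3 + 2x^2 + x + 1), pattern 3+3; mod 13: f = (x^6 + 7x^5 + 2x^4 + 6x^3 + 4x^2 + 3x + 5), pattern 6; mod 19: f = (x^2 + 17x + 6)(x^4 + 15x^3 + x^2 + 6x + 4), pattern 4+2; mod 23: f = (x + 10)(x + 11)(x^4 + 19x^3 + 12x^2 + 7x + 22), pattern 4+1+1; mod 53: f = (x^2 + 9x + 28)(x^2 + 40x + 50)(x^2 + 51x + 46), pattern 2+2+2; mod 59: f = (x + 3)(x + 54)(x^2 + 3x + 46)(x^2 + 52x + 56), pattern 2+2+1+1; mod 71: f = (x + 7)(x + 10)(x + 59)(x + 62)(x^2 + 69x + 44), pattern 2+1+1+1+1. No other pattern occurs in this range, so the set of observed cycle types is {3+3, 6, 4+2, 4+1+1, 2+2+2, 2+2+1+1, 2+1+1+1+1}. The candidates containing elements of all these cycle types are S_4 x C_2 (6T11) of order 48, S_6 (6T16) of order 720; the others are excluded. The observed types are precisely the cycle types that occur in S_4 x C_2 (6T11) (apart from the identity). Each of the other remaining candidates has further cycle types, and by the Chebotarev density theorem the matching factorization patterns would occur for a proportion of primes equal to their share of the group: S_6 (6T16) additionally contains elements of type 5+1, 3+2+1, 3+1+1+1 (304 of its 720 elements, about 42% of primes). None of the 17 primes tested shows any such pattern (for each of these groups the chance of that is below 10^-4), which rules them out. Hence G = S_4 x C_2 (6T11), of order 48.

6T11: S_4 x C_2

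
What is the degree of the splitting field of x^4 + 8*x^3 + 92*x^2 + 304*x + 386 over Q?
4

The degree of the splitting field over Q equals the order of the Galois group, so first determine the group. The polynomial is an irreducible quartic over Q and its discriminant is 28082604032, which is not a perfect square, so the Galois group is not contained in A_4. The resolvent cubic y^3 - 92*y^2 + 888*y + 24928 has exactly one rational root, so the Galois group is C_4 or D_4. The quartic becomes reducible over Q(sqrt(disc)), so the group is C_4. The Galois group C_4 (4T1) has order 4, so the splitting field has degree 4 over Q.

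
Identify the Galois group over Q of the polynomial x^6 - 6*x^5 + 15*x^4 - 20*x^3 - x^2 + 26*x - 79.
S_4 (order 24)

The polynomial f is an irreducible sextic over Q, so G = Gal(f/Q) is one of the 16 transitive subgroups 6T1, ..., 6T16 of S_6. The discriminant of f is 36352603193344 = 6029312^2, a perfect square, so G is contained in A_6. The transitive groups of degree 6 contained in A_6 are: A_4 (6T4, order 12), S_4 (6T7, order 24), (C_3 x C_3) : C_4 (6T10, order 36), PSL(2,5) (6T12, order 60), A_6 (6T15, order 360). By Dedekind's theorem, for a prime p not dividing disc(f) the degrees of the irreducible factors of f mod p form the cycle type of an element of G. Factoring f modulo the 79 such primes p <= 419 (skipping 2, 23, which divide the discriminant), each new pattern first appears at: mod 3: f = (x^3 + x^2 + 2)(x^3 + 2x^2 + x + 1), pattern 3+3; mod 5: f = (x^2 + 3x + 3)(x^4 + x^3 + 4x^2 + 2), pattern 4+2; mod 19: f = (x + 8)(x + 9)(x^2 + 16x + 5)(x^2 + 18x + 3), pattern 2+2+1+1; mod 223: f = (x + 31)(x + 66)(x + 108)(x + 113)(x + 155)(x + 190), pattern 1+1+1+1+1+1. No other pattern occurs in this range, so the set of observed cycle types is {3+3, 4+2, 2+2+1+1, 1+1+1+1+1+1}. The candidates containing elements of all these cycle types are S_4 (6T7) of order 24, (C_3 x C_3) : C_4 (6T10) of order 36, A_6 (6T15) of order 360; the others are excluded. The observed types are precisely the cycle types that occur in S_4 (6T7). Each of the other remaining candidates has further cycle types, and by the Chebotarev density theorem the matching factorization patterns would occur for a proportion of primes equal to their share of the group: (C_3 x C_3) : C_4 (6T10) additionally contains elements of type 3+1+1+1 (4 of its 36 elements, about 11% of primes); A_6 (6T15) additionally contains elements of type 5+1, 3+1+1+1 (184 of its 360 elements, about 51% of primes). None of the 79 primes tested shows any such pattern (for each of these groups the chance of that is below 10^-4), which rules them out. Hence G = S_4 (6T7), of order 24.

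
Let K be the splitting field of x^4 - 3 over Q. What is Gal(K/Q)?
D_4, the dihedral group of order 8

The polynomial is an irreducible quartic over Q and its discriminant is -6912, which is not a perfect square, so the Galois group is not contained in A_4. The resolvent cubic y^3 + 12*y has exactly one rational root, so the Galois group is C_4 or D_4. The quartic remains irreducible over Q(sqrt(disc)), so the group is D_4.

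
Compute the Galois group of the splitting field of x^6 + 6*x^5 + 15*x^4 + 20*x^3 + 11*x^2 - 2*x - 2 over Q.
The polynomial f is an irreducible sextic over Q, so G = Gal(f/Q) is one of the 16 transitive subgroups 6T1, ..., 6T16 of S_6. The discriminant of f is -3356224, which is not a perfect square, so G is not contained in A_6. The transitive groups of degree 6 not contained in A_6 are: C_6 (6T1, order 6), S_3 (6T2, order 6), D_6 (6T3, order 12), C_3 x S_3 (6T5, order 18), A_4 x C_2 (6T6, order 24), S_4 (6T8, order 24), S_3 x S_3 (6T9, order 36), S_4 x C_2 (6T11, order 48), (S_3 x S_3) : C_2 (6T13, order 72), PGL(2,5) (6T14, order 120), S_6 (6T16, order 720). By Dedekind's theorem, for a prime p not dividing disc(f) the degrees of the irreducible factors of f mod p form the cycle type of an element of G. Factoring f modulo the 67 such primes p <= 347 (skipping 2, 229, which divide the discriminant), each new pattern first appears at: mod 3: f = (x^6 + 2x^3 + 2x^2 + x + 1), pattern 6; mod 5: f = (x^3 + 4x + 2)(x^3 + x^2 + x + 4), pattern 3+3; mod 7: f = (x + 3)(x + 6)(x^4 + 4x^3 + 3x^2 + 5x + 3), pattern 4+1+1; mod 13: f = (x^2 + 2x + 6)(x^4 + 4x^3 + x^2 + 7x + 4), pattern 4+2; mod 23: f = (x^2 + 2x + 13)(x^2 + 7x + 1)(x^2 + 20x + 14), pattern 2+2+2; mod 29: f = (x + 11)(x + 20)(x^2 + x + 7)(x^2 + 3x + 9), pattern 2+2+1+1; mod 193: f = (x + 7)(x + 45)(x + 95)(x + 100)(x + 150)(x + 188), pattern 1+1+1+1+1+1; mod 347: f = (x + 4)(x + 152)(x + 197)(x + 345)(x^2 + 2x + 256), pattern 2+1+1+1+1. No other pattern occurs in this range, so the set of observed cycle types is {6, 3+3, 4+1+1, 4+2, 2+2+2, 2+2+1+1, 1+1+1+1+1+1, 2+1+1+1+1}. The candidates containing elements of all these cycle types are S_4 x C_2 (6T11) of order 48, S_6 (6T16) of order 720; the others are excluded. The observed types are precisely the cycle types that occur in S_4 x C_2 (6T11). Each of the other remaining candidates has further cycle types, and by the Chebotarev density theorem the matching factorization patterns would occur for a proportion of primes equal to their share of the group: S_6 (6T16) additionally contains elements of type 5+1, 3+2+1, 3+1+1+1 (304 of its 720 elements, about 42% of primes). None of the 67 primes tested shows any such pattern (for each of these groups the chance of that is below 10^-4), which rules them out. Hence G = S_4 x C_2 (6T11), of order 48.

S_4 x C_2 (order 48)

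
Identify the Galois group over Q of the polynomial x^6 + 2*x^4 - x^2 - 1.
The polynomial f is an irreducible sextic over Q, so G = Gal(f/Q) is one of the 16 transitive subgroups 6T1, ..., 6T16 of S_6. The discriminant of f is 153664 = 392^2, a perfect square, so G is contained in A_6. The transitive groups of degree 6 contained in A_6 are: A_4 (6T4, order 12), S_4 (6T7, order 24), (C_3 x C_3) : C_4 (6T10, order 36), PSL(2,5) (6T12, order 60), A_6 (6T15, order 360). By Dedekind's theorem, for a prime p not dividing disc(f) the degrees of the irreducible factors of f mod p form the cycle type of an element of G. Factoring f modulo the 33 such primes p <= 149 (skipping 2, 7, which divide the discriminant), each new pattern first appears at: mod 3: f = (x^3 + x^2 + 2)(x^3 + 2x^2 + 1), pattern 3+3; mod 13: f = (x + 2)(x + 11)(x^2 + 8)(x^2 + 11), pattern 2+2+1+1. No other pattern occurs in this range, so the set of observed cycle types is {3+3, 2+2+1+1}. The candidates containing elements of all these cycle types are A_4 (6T4) of order 12, S_4 (6T7) of order 24, (C_3 x C_3) : C_4 (6T10) of order 36, PSL(2,5) (6T12) of order 60, A_6 (6T15) of order 360; the others are excluded. The observed types are precisely the cycle types that occur in A_4 (6T4) (apart from the identity). Each of the other remaining candidates has further cycle types, and by the Chebotarev density theorem the matching factorization patterns would occur for a proportion of primes equal to their share of the group: S_4 (6T7) additionally contains elements of type 4+2 (6 of its 24 elements, about 25% of primes); (C_3 x C_3) : C_4 (6T10) additionally contains elements of type 4+2, 3+1+1+1 (22 of its 36 elements, about 61% of primes); PSL(2,5) (6T12) additionally contains elements of type 5+1 (24 of its 60 elements, about 40% of primes); A_6 (6T15) additionally contains elements of type 5+1, 4+2, 3+1+1+1 (274 of its 360 elements, about 76% of primes). None of the 33 primes tested shows any such pattern (for each of these groups the chance of that is below 10^-4), which rules them out. Hence G = A_4 (6T4), of order 12.

A_4, A_4 acting on 6 points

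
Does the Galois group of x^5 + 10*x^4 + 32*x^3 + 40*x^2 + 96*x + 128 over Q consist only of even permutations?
The polynomial is irreducible of degree 5 over Q. Its discriminant is 589639450624, which is not a perfect square. A Galois group lies in the alternating group exactly when the discriminant is a square in Q, so the Galois group (S_5) is not contained in A_5.

No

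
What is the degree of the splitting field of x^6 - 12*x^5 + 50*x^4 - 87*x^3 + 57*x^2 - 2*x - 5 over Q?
60

The degree of the splitting field over Q equals the order of the Galois group, so first determine the group. The polynomial f is an irreducible sextic over Q, so G = Gal(f/Q) is one of the 16 transitive subgroups 6T1, ..., 6T16 of S_6. The discriminant of f is 30991489 = 5567^2, a perfect square, so G is contained in A_6. The transitive groups of degree 6 contained in A_6 are: A_4 (6T4, order 12), S_4 (6T7, order 24), (C_3 x C_3) : C_4 (6T10, order 36), PSL(2,5) (6T12, order 60), A_6 (6T15, order 360). By Dedekind's theorem, for a prime p not dividing disc(f) the degrees of the irreducible factors of f mod p form the cycle type of an element of G. Factoring f modulo the 21 such primes p <= 79 (skipping 19, which divides the discriminant), each new pattern first appears at: mod 2: f = (x + 1)(x^5 + x^4 + x^3 + x + 1), pattern 5+1; mod 7: f = (x^3 + 3x^2 + x + 1)(x^3 + 6x^2 + 3x + 2), pattern 3+3; mod 61: f = (x + 35)(x + 57)(x^2 + 7x + 30)(x^2 + 11x + 13), pattern 2+2+1+1. No other pattern occurs in this range, so the set of observed cycle types is {5+1, 3+3, 2+2+1+1}. The candidates containing elements of all these cycle types are PSL(2,5) (6T12) of order 60, A_6 (6T15) of order 360; the others are excluded. The observed types are precisely the cycle types that occur in PSL(2,5) (6T12) (apart from the identity). Each of the other remaining candidates has further cycle types, and by the Chebotarev density theorem the matching factorization patterns would occur for a proportion of primes equal to their share of the group: A_6 (6T15) additionally contains elements of type 4+2, 3+1+1+1 (130 of its 360 elements, about 36% of primes). None of the 21 primes tested shows any such pattern (for each of these groups the chance of that is below 10^-4), which rules them out. Hence G = PSL(2,5) (6T12), of order 60. The Galois group PSL(2,5) (6T12) has order 60, so the splitting field has degree 60 over Q.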